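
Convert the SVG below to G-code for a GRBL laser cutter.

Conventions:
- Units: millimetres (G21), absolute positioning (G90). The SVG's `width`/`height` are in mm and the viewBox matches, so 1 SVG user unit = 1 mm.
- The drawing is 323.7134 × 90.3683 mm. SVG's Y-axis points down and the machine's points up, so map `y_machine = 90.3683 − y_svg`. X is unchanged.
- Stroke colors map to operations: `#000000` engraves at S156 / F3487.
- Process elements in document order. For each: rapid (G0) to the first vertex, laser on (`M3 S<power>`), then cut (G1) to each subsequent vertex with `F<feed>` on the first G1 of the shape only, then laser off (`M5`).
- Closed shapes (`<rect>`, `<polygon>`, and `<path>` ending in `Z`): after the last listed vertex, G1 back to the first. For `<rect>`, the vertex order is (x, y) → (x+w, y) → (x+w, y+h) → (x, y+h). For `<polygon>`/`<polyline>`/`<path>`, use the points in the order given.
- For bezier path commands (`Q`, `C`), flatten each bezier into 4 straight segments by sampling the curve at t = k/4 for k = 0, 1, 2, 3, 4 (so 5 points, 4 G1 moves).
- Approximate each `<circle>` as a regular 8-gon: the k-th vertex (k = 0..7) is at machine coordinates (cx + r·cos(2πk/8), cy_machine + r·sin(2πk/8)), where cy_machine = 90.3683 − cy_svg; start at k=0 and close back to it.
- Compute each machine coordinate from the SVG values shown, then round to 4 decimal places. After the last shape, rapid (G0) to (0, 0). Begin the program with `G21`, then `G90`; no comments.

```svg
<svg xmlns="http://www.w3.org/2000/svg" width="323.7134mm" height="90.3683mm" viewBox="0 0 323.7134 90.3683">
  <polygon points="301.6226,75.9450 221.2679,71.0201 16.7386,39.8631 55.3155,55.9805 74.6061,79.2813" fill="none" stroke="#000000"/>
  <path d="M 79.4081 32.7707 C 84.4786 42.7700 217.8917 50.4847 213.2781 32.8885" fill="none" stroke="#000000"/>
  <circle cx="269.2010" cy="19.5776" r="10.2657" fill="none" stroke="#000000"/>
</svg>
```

1 u = 1 mm; y_m = 90.3683 − y.

[1] `<polygon>` closed polygon, #000000→engrave S156 F3487: (301.6226,14.4233) → (221.2679,19.3482) → (16.7386,50.5052) → (55.3155,34.3878) → (74.6061,11.0870) → (301.6226,14.4233) (closed)

[2] `<path>` cubic bezier, #000000→engrave S156 F3487: (79.4081,57.5976) → (103.1132,50.8863) → (149.9746,47.1904) → (195.0203,48.6687) → (213.2781,57.4798)

[3] `<circle>` circle, #000000→engrave S156 F3487: (279.4667,70.7907) → (276.4599,78.0496) → (269.2010,81.0564) → (261.9421,78.0496) → (258.9353,70.7907) → (261.9421,63.5318) → (269.2010,60.5250) → (276.4599,63.5318) → (279.4667,70.7907) (closed)

G21
G90
G0 X301.6226 Y14.4233
M3 S156
G1 X221.2679 Y19.3482 F3487
G1 X16.7386 Y50.5052
G1 X55.3155 Y34.3878
G1 X74.6061 Y11.0870
G1 X301.6226 Y14.4233
M5
G0 X79.4081 Y57.5976
M3 S156
G1 X103.1132 Y50.8863 F3487
G1 X149.9746 Y47.1904
G1 X195.0203 Y48.6687
G1 X213.2781 Y57.4798
M5
G0 X279.4667 Y70.7907
M3 S156
G1 X276.4599 Y78.0496 F3487
G1 X269.2010 Y81.0564
G1 X261.9421 Y78.0496
G1 X258.9353 Y70.7907
G1 X261.9421 Y63.5318
G1 X269.2010 Y60.5250
G1 X276.4599 Y63.5318
G1 X279.4667 Y70.7907
M5
G0 X0.0000 Y0.0000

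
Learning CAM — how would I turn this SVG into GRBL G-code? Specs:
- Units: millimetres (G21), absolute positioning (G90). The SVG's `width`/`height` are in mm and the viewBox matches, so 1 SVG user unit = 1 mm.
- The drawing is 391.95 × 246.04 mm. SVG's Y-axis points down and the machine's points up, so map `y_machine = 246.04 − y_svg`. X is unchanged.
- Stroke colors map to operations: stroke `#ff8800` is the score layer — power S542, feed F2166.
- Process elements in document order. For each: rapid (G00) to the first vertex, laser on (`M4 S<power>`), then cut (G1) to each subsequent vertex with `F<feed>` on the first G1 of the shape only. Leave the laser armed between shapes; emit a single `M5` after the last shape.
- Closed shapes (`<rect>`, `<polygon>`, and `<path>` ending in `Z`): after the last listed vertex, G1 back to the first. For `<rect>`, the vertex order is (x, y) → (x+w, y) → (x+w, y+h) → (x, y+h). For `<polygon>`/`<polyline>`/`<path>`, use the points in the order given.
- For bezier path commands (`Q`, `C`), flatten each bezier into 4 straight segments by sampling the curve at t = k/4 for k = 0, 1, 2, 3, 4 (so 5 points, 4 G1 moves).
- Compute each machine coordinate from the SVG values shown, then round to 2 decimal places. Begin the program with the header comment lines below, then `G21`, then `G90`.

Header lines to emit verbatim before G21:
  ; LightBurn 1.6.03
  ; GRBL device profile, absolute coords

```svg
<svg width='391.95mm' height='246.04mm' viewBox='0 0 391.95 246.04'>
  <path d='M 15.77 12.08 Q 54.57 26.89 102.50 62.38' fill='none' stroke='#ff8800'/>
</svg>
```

; LightBurn 1.6.03
; GRBL device profile, absolute coords
G21
G90
G00 X15.77 Y233.96
M4 S542
G1 X35.74 Y225.26 F2166
G1 X56.85 Y213.98
G1 X79.11 Y200.11
G1 X102.50 Y183.66
M5

Since the viewBox matches the mm dimensions, user units are millimetres directly. The only transform is the Y-flip y_m = 246.04 − y_svg.

Shape 1 is a quadratic bezier drawn with `<path>`. Its stroke #ff8800 means score at S542, F2166. After flipping Y the toolpath is (15.77,233.96) → (35.74,225.26) → (56.85,213.98) → (79.11,200.11) → (102.50,183.66).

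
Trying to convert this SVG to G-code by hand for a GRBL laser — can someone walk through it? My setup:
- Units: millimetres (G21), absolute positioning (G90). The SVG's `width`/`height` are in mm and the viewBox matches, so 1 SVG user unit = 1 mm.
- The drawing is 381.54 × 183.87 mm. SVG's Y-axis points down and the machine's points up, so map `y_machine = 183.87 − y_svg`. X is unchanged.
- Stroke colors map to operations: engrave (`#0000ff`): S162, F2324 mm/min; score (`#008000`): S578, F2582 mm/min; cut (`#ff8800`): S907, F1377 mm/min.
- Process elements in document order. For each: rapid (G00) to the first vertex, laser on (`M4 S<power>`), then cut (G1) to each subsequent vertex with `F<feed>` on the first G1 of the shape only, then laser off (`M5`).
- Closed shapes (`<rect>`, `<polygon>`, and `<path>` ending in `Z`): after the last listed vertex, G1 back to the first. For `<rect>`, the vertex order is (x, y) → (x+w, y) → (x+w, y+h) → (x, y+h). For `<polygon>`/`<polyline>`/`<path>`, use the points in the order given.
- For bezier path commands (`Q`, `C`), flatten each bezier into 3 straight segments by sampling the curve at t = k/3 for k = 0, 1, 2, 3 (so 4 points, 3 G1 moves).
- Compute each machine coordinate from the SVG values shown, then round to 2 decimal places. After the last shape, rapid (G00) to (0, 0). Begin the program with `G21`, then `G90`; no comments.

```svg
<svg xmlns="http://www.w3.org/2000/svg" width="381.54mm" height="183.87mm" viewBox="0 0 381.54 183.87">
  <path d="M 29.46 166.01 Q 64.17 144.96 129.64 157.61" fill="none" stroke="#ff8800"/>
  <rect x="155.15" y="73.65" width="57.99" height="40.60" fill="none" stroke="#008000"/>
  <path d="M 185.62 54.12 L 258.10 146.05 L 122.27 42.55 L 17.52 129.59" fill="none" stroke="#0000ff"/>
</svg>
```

G21
G90
G00 X29.46 Y17.86
M4 S907
G1 X56.02 Y28.15 F1377
G1 X89.41 Y30.95
G1 X129.64 Y26.26
M5
G00 X155.15 Y110.22
M4 S578
G1 X213.14 Y110.22 F2582
G1 X213.14 Y69.62
G1 X155.15 Y69.62
G1 X155.15 Y110.22
M5
G00 X185.62 Y129.75
M4 S162
G1 X258.10 Y37.82 F2324
G1 X122.27 Y141.32
G1 X17.52 Y54.28
M5
G00 X0.00 Y0.00

Since the viewBox matches the mm dimensions, user units are millimetres directly. The only transform is the Y-flip y_m = 183.87 − y_svg.

Shape 1 is a quadratic bezier drawn with `<path>`. Its stroke #ff8800 means cut at S907, F1377. After flipping Y the toolpath is (29.46,17.86) → (56.02,28.15) → (89.41,30.95) → (129.64,26.26).

Shape 2 is a rectangle drawn with `<rect>`. Its stroke #008000 means score at S578, F2582. After flipping Y the toolpath is (155.15,110.22) → (213.14,110.22) → (213.14,69.62) → (155.15,69.62) → (155.15,110.22), returning to the start.

Shape 3 is a open polyline drawn with `<path>`. Its stroke #0000ff means engrave at S162, F2324. After flipping Y the toolpath is (185.62,129.75) → (258.10,37.82) → (122.27,141.32) → (17.52,54.28).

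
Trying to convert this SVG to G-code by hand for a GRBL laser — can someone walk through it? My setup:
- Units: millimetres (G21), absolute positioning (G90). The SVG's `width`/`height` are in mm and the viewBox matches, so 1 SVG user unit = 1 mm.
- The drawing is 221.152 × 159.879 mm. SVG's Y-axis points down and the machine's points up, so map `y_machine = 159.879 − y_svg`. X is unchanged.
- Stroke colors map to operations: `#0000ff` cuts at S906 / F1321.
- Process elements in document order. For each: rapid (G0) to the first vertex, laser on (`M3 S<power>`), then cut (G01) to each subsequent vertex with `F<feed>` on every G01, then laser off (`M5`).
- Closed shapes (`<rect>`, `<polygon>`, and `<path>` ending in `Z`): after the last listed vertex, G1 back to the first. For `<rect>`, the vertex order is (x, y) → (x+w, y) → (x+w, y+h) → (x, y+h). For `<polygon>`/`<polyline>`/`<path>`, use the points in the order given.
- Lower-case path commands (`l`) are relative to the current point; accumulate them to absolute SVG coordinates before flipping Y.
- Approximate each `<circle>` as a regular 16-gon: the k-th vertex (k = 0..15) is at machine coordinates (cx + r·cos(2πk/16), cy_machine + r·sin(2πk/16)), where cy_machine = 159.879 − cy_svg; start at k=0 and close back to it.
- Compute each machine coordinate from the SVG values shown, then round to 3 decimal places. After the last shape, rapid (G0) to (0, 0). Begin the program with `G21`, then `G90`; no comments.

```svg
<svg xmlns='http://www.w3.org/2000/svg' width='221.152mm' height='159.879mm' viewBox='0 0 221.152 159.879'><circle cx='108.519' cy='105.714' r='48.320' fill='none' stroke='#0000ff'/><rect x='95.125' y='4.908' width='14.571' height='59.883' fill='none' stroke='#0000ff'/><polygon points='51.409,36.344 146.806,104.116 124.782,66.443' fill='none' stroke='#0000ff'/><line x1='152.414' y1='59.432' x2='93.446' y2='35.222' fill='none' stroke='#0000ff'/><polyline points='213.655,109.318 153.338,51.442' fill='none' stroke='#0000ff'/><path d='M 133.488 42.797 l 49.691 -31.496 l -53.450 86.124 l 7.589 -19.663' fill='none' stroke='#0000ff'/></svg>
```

viewBox `0 0 221.152 159.879` with mm width/height → 1 unit = 1 mm. Flip: y_m = 159.879 − y_svg.

**Shape 1** — `<circle>` circle, stroke `#0000ff` → cut (S906, F1321). Machine vertices: (156.839,54.165) → (153.161,72.656) → (142.686,88.332) → (127.010,98.807) → (108.519,102.485) → (90.028,98.807) → (74.352,88.332) → (63.877,72.656) → (60.199,54.165) → (63.877,35.674) → (74.352,19.998) → (90.028,9.523) → (108.519,5.845) → (127.010,9.523) → (142.686,19.998) → (153.161,35.674) → (156.839,54.165). Closed: final G1 returns to the first vertex.

**Shape 2** — `<rect>` rectangle, stroke `#0000ff` → cut (S906, F1321). Machine vertices: (95.125,154.971) → (109.696,154.971) → (109.696,95.088) → (95.125,95.088) → (95.125,154.971). Closed: final G1 returns to the first vertex.

**Shape 3** — `<polygon>` closed polygon, stroke `#0000ff` → cut (S906, F1321). Machine vertices: (51.409,123.535) → (146.806,55.763) → (124.782,93.436) → (51.409,123.535). Closed: final G1 returns to the first vertex.

**Shape 4** — `<line>` line segment, stroke `#0000ff` → cut (S906, F1321). Machine vertices: (152.414,100.447) → (93.446,124.657). Open path.

**Shape 5** — `<polyline>` line segment, stroke `#0000ff` → cut (S906, F1321). Machine vertices: (213.655,50.561) → (153.338,108.437). Open path.

**Shape 6** — `<path>` open polyline, stroke `#0000ff` → cut (S906, F1321). Machine vertices: (133.488,117.082) → (183.179,148.578) → (129.729,62.454) → (137.318,82.117). Open path.

G21
G90
G0 X156.839 Y54.165
M3 S906
G01 X153.161 Y72.656 F1321
G01 X142.686 Y88.332 F1321
G01 X127.010 Y98.807 F1321
G01 X108.519 Y102.485 F1321
G01 X90.028 Y98.807 F1321
G01 X74.352 Y88.332 F1321
G01 X63.877 Y72.656 F1321
G01 X60.199 Y54.165 F1321
G01 X63.877 Y35.674 F1321
G01 X74.352 Y19.998 F1321
G01 X90.028 Y9.523 F1321
G01 X108.519 Y5.845 F1321
G01 X127.010 Y9.523 F1321
G01 X142.686 Y19.998 F1321
G01 X153.161 Y35.674 F1321
G01 X156.839 Y54.165 F1321
M5
G0 X95.125 Y154.971
M3 S906
G01 X109.696 Y154.971 F1321
G01 X109.696 Y95.088 F1321
G01 X95.125 Y95.088 F1321
G01 X95.125 Y154.971 F1321
M5
G0 X51.409 Y123.535
M3 S906
G01 X146.806 Y55.763 F1321
G01 X124.782 Y93.436 F1321
G01 X51.409 Y123.535 F1321
M5
G0 X152.414 Y100.447
M3 S906
G01 X93.446 Y124.657 F1321
M5
G0 X213.655 Y50.561
M3 S906
G01 X153.338 Y108.437 F1321
M5
G0 X133.488 Y117.082
M3 S906
G01 X183.179 Y148.578 F1321
G01 X129.729 Y62.454 F1321
G01 X137.318 Y82.117 F1321
M5
G0 X0.000 Y0.000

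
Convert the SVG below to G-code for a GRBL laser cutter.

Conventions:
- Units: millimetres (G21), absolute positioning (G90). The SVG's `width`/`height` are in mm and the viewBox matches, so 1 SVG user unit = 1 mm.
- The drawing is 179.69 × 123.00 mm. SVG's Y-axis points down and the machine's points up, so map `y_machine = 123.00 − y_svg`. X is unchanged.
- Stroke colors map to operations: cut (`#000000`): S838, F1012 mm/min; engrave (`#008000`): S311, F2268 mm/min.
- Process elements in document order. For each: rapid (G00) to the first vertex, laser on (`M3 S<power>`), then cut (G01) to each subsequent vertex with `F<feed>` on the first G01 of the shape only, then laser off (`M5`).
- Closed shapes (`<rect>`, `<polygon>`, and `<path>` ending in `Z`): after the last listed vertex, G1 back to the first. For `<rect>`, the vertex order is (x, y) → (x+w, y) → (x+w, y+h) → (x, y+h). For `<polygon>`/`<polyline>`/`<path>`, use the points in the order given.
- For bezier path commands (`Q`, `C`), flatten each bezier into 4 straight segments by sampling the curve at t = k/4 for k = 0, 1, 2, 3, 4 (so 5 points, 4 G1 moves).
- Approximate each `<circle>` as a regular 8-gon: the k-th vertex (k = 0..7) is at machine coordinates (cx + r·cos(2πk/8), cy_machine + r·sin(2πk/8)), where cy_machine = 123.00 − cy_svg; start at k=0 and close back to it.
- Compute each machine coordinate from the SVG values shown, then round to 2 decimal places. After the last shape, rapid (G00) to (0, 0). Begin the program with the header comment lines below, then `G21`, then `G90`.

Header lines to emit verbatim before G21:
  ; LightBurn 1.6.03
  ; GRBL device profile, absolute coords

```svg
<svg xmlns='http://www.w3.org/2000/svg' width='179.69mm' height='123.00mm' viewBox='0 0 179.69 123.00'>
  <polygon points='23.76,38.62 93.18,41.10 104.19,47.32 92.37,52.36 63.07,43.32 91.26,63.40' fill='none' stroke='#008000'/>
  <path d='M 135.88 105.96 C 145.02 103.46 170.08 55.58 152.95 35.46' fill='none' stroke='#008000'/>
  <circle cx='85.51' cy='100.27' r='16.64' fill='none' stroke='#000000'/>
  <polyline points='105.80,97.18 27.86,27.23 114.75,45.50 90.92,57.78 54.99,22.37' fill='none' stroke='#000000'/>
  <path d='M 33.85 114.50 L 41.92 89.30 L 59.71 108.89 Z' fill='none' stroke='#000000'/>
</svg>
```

viewBox `0 0 179.69 123.00` with mm width/height → 1 unit = 1 mm. Flip: y_m = 123.00 − y_svg.

**Shape 1** — `<polygon>` closed polygon, stroke `#008000` → engrave (S311, F2268). Machine vertices: (23.76,84.38) → (93.18,81.90) → (104.19,75.68) → (92.37,70.64) → (63.07,79.68) → (91.26,59.60) → (23.76,84.38). Closed: final G1 returns to the first vertex.

**Shape 2** — `<path>` cubic bezier, stroke `#008000` → engrave (S311, F2268). Control points (SVG): P0=(135.88,105.96), P1=(145.02,103.46), P2=(170.08,55.58), P3=(152.95,35.46); sampled at t=k/4. Machine vertices: (135.88,17.04) → (144.81,26.28) → (154.27,45.68) → (158.79,68.39) → (152.95,87.54). Open path.

**Shape 3** — `<circle>` circle, stroke `#000000` → cut (S838, F1012). Machine vertices: (102.15,22.73) → (97.28,34.50) → (85.51,39.37) → (73.74,34.50) → (68.87,22.73) → (73.74,10.96) → (85.51,6.09) → (97.28,10.96) → (102.15,22.73). Closed: final G1 returns to the first vertex.

**Shape 4** — `<polyline>` open polyline, stroke `#000000` → cut (S838, F1012). Machine vertices: (105.80,25.82) → (27.86,95.77) → (114.75,77.50) → (90.92,65.22) → (54.99,100.63). Open path.

**Shape 5** — `<path>` regular polygon, stroke `#000000` → cut (S838, F1012). Machine vertices: (33.85,8.50) → (41.92,33.70) → (59.71,14.11) → (33.85,8.50). Closed: final G1 returns to the first vertex.

; LightBurn 1.6.03
; GRBL device profile, absolute coords
G21
G90
G00 X23.76 Y84.38
M3 S311
G01 X93.18 Y81.90 F2268
G01 X104.19 Y75.68
G01 X92.37 Y70.64
G01 X63.07 Y79.68
G01 X91.26 Y59.60
G01 X23.76 Y84.38
M5
G00 X135.88 Y17.04
M3 S311
G01 X144.81 Y26.28 F2268
G01 X154.27 Y45.68
G01 X158.79 Y68.39
G01 X152.95 Y87.54
M5
G00 X102.15 Y22.73
M3 S838
G01 X97.28 Y34.50 F1012
G01 X85.51 Y39.37
G01 X73.74 Y34.50
G01 X68.87 Y22.73
G01 X73.74 Y10.96
G01 X85.51 Y6.09
G01 X97.28 Y10.96
G01 X102.15 Y22.73
M5
G00 X105.80 Y25.82
M3 S838
G01 X27.86 Y95.77 F1012
G01 X114.75 Y77.50
G01 X90.92 Y65.22
G01 X54.99 Y100.63
M5
G00 X33.85 Y8.50
M3 S838
G01 X41.92 Y33.70 F1012
G01 X59.71 Y14.11
G01 X33.85 Y8.50
M5
G00 X0.00 Y0.00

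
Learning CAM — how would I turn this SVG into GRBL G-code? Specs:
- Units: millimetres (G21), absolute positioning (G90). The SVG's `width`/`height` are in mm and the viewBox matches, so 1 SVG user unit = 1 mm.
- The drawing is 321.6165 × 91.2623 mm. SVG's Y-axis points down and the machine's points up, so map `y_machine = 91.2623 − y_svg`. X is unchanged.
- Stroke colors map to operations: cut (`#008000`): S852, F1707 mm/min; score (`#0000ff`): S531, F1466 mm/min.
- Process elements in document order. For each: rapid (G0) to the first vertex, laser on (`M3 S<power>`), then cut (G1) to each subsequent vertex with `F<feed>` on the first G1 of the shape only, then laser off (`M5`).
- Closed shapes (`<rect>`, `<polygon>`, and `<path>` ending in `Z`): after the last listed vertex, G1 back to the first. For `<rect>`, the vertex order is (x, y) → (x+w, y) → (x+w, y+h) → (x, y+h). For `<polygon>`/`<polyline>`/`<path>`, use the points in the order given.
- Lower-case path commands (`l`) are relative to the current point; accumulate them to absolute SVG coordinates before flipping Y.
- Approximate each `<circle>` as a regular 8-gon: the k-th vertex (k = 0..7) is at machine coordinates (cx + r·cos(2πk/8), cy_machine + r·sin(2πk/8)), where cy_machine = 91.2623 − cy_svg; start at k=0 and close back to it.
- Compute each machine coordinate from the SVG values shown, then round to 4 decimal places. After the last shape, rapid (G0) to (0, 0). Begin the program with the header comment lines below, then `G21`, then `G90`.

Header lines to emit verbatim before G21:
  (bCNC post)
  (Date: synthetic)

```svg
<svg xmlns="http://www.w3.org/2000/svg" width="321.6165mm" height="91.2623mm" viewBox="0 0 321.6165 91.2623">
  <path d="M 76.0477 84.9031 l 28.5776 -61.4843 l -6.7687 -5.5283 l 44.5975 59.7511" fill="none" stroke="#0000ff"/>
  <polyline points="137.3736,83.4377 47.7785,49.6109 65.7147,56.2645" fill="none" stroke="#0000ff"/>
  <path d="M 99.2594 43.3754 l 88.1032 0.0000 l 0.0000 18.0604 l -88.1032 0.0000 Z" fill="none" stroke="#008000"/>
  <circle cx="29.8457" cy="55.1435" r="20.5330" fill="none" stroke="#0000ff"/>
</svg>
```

Since the viewBox matches the mm dimensions, user units are millimetres directly. The only transform is the Y-flip y_m = 91.2623 − y_svg.

Shape 1 is a open polyline drawn with `<path>`. Its stroke #0000ff means score at S531, F1466. After flipping Y the toolpath is (76.0477,6.3592) → (104.6253,67.8435) → (97.8566,73.3718) → (142.4541,13.6207).

Shape 2 is a open polyline drawn with `<polyline>`. Its stroke #0000ff means score at S531, F1466. After flipping Y the toolpath is (137.3736,7.8246) → (47.7785,41.6514) → (65.7147,34.9978).

Shape 3 is a rectangle drawn with `<path>`. Its stroke #008000 means cut at S852, F1707. After flipping Y the toolpath is (99.2594,47.8869) → (187.3626,47.8869) → (187.3626,29.8265) → (99.2594,29.8265) → (99.2594,47.8869), returning to the start.

Shape 4 is a circle drawn with `<circle>`. Its stroke #0000ff means score at S531, F1466. After flipping Y the toolpath is (50.3787,36.1188) → (44.3647,50.6378) → (29.8457,56.6518) → (15.3267,50.6378) → (9.3127,36.1188) → (15.3267,21.5998) → (29.8457,15.5858) → (44.3647,21.5998) → (50.3787,36.1188), returning to the start.

(bCNC post)
(Date: synthetic)
G21
G90
G0 X76.0477 Y6.3592
M3 S531
G1 X104.6253 Y67.8435 F1466
G1 X97.8566 Y73.3718
G1 X142.4541 Y13.6207
M5
G0 X137.3736 Y7.8246
M3 S531
G1 X47.7785 Y41.6514 F1466
G1 X65.7147 Y34.9978
M5
G0 X99.2594 Y47.8869
M3 S852
G1 X187.3626 Y47.8869 F1707
G1 X187.3626 Y29.8265
G1 X99.2594 Y29.8265
G1 X99.2594 Y47.8869
M5
G0 X50.3787 Y36.1188
M3 S531
G1 X44.3647 Y50.6378 F1466
G1 X29.8457 Y56.6518
G1 X15.3267 Y50.6378
G1 X9.3127 Y36.1188
G1 X15.3267 Y21.5998
G1 X29.8457 Y15.5858
G1 X44.3647 Y21.5998
G1 X50.3787 Y36.1188
M5
G0 X0.0000 Y0.0000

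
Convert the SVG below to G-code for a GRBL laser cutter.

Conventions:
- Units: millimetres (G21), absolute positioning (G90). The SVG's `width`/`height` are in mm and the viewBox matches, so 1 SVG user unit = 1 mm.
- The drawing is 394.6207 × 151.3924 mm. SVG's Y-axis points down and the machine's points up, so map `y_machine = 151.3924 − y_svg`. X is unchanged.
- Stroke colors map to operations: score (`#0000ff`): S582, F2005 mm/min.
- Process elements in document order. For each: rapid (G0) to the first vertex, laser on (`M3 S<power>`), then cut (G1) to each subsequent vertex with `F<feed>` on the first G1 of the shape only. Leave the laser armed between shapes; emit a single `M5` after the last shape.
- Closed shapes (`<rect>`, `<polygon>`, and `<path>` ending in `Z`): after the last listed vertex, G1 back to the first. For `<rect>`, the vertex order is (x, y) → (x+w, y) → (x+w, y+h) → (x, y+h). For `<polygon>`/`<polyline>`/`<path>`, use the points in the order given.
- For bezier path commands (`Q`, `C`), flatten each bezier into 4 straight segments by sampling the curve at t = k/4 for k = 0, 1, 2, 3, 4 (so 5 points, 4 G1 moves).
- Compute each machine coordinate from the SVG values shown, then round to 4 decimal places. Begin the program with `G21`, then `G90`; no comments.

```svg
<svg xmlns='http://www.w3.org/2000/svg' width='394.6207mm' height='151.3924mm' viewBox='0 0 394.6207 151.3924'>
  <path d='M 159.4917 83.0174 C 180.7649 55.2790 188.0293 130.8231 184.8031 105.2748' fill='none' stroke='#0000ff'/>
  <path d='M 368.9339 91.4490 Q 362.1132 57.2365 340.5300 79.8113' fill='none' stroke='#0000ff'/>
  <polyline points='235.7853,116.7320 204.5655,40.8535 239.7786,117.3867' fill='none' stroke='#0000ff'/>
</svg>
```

G21
G90
G0 X159.4917 Y68.3750
M3 S582
G1 X172.8749 Y73.0067 F2005
G1 X181.3347 Y58.0676
G1 X185.2008 Y42.7178
G1 X184.8031 Y46.1176
G0 X368.9339 Y59.9434
M3 S582
G1 X364.6009 Y73.5004 F2005
G1 X358.4226 Y79.9591
G1 X350.3989 Y79.3193
G1 X340.5300 Y71.5811
G0 X235.7853 Y34.6604
M3 S582
G1 X204.5655 Y110.5389 F2005
G1 X239.7786 Y34.0057
M5

1 u = 1 mm; y_m = 151.3924 − y.

[1] `<path>` cubic bezier, #0000ff→score S582 F2005: (159.4917,68.3750) → (172.8749,73.0067) → (181.3347,58.0676) → (185.2008,42.7178) → (184.8031,46.1176)

[2] `<path>` quadratic bezier, #0000ff→score S582 F2005: (368.9339,59.9434) → (364.6009,73.5004) → (358.4226,79.9591) → (350.3989,79.3193) → (340.5300,71.5811)

[3] `<polyline>` open polyline, #0000ff→score S582 F2005: (235.7853,34.6604) → (204.5655,110.5389) → (239.7786,34.0057)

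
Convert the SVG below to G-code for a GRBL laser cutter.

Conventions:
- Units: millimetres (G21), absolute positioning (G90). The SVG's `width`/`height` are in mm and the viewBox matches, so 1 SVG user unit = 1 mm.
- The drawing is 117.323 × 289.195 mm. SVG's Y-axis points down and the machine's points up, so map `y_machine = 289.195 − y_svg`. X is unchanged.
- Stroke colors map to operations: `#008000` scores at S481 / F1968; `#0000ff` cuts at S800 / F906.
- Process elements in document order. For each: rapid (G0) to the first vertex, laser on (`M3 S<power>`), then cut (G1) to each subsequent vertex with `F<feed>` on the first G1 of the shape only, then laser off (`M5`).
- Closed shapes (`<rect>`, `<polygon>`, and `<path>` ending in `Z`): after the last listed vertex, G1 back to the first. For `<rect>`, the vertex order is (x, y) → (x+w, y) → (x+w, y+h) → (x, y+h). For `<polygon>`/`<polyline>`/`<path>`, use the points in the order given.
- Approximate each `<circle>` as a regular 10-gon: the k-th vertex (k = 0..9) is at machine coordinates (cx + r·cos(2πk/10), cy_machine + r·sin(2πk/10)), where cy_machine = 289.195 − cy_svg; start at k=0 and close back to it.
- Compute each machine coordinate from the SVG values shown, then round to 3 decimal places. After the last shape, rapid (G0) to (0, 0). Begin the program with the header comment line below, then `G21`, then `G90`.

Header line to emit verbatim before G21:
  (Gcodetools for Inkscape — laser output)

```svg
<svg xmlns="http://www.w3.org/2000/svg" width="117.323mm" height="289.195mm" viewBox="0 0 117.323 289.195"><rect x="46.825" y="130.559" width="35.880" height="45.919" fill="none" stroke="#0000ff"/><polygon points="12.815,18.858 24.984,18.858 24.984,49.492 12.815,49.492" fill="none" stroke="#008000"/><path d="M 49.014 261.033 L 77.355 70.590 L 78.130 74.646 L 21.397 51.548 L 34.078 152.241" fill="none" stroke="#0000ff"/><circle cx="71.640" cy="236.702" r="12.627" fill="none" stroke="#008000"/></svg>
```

(Gcodetools for Inkscape — laser output)
G21
G90
G0 X46.825 Y158.636
M3 S800
G1 X82.705 Y158.636 F906
G1 X82.705 Y112.717
G1 X46.825 Y112.717
G1 X46.825 Y158.636
M5
G0 X12.815 Y270.337
M3 S481
G1 X24.984 Y270.337 F1968
G1 X24.984 Y239.703
G1 X12.815 Y239.703
G1 X12.815 Y270.337
M5
G0 X49.014 Y28.162
M3 S800
G1 X77.355 Y218.605 F906
G1 X78.130 Y214.549
G1 X21.397 Y237.647
G1 X34.078 Y136.954
M5
G0 X84.267 Y52.493
M3 S481
G1 X81.855 Y59.915 F1968
G1 X75.542 Y64.502
G1 X67.738 Y64.502
G1 X61.425 Y59.915
G1 X59.013 Y52.493
G1 X61.425 Y45.071
G1 X67.738 Y40.484
G1 X75.542 Y40.484
G1 X81.855 Y45.071
G1 X84.267 Y52.493
M5
G0 X0.000 Y0.000

Since the viewBox matches the mm dimensions, user units are millimetres directly. The only transform is the Y-flip y_m = 289.195 − y_svg.

Shape 1 is a rectangle drawn with `<rect>`. Its stroke #0000ff means cut at S800, F906. After flipping Y the toolpath is (46.825,158.636) → (82.705,158.636) → (82.705,112.717) → (46.825,112.717) → (46.825,158.636), returning to the start.

Shape 2 is a rectangle drawn with `<polygon>`. Its stroke #008000 means score at S481, F1968. After flipping Y the toolpath is (12.815,270.337) → (24.984,270.337) → (24.984,239.703) → (12.815,239.703) → (12.815,270.337), returning to the start.

Shape 3 is a open polyline drawn with `<path>`. Its stroke #0000ff means cut at S800, F906. After flipping Y the toolpath is (49.014,28.162) → (77.355,218.605) → (78.130,214.549) → (21.397,237.647) → (34.078,136.954).

Shape 4 is a circle drawn with `<circle>`. Its stroke #008000 means score at S481, F1968. After flipping Y the toolpath is (84.267,52.493) → (81.855,59.915) → (75.542,64.502) → (67.738,64.502) → (61.425,59.915) → (59.013,52.493) → (61.425,45.071) → (67.738,40.484) → (75.542,40.484) → (81.855,45.071) → (84.267,52.493), returning to the start.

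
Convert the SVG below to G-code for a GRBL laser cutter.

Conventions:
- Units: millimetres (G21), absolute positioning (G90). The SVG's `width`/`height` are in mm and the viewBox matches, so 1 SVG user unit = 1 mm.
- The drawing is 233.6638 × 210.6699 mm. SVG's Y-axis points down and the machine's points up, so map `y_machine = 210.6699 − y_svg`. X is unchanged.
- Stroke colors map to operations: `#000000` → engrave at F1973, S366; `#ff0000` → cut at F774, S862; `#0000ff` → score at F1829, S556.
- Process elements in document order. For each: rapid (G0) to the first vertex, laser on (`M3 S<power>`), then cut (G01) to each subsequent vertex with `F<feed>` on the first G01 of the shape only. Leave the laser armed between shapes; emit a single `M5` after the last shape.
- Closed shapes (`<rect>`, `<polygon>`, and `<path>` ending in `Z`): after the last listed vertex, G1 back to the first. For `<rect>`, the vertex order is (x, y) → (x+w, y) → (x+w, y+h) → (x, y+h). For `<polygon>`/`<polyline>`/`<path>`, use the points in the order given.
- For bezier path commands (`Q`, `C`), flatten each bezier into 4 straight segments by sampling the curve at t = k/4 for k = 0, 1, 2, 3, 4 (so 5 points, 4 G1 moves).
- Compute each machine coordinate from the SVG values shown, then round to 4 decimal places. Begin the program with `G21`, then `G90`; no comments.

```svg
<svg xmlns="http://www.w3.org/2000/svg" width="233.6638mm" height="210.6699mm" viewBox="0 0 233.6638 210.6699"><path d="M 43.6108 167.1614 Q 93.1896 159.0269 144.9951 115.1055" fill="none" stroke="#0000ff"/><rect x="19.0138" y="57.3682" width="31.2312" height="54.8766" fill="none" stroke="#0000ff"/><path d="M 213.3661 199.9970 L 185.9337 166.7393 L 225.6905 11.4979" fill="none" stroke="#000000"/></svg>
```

G21
G90
G0 X43.6108 Y43.5085
M3 S556
G01 X68.5394 Y49.8124 F1829
G01 X93.7463 Y60.5897
G01 X119.2315 Y75.8404
G01 X144.9951 Y95.5644
G0 X19.0138 Y153.3017
M3 S556
G01 X50.2450 Y153.3017 F1829
G01 X50.2450 Y98.4251
G01 X19.0138 Y98.4251
G01 X19.0138 Y153.3017
G0 X213.3661 Y10.6729
M3 S366
G01 X185.9337 Y43.9306 F1973
G01 X225.6905 Y199.1720
M5

Since the viewBox matches the mm dimensions, user units are millimetres directly. The only transform is the Y-flip y_m = 210.6699 − y_svg.

Shape 1 is a quadratic bezier drawn with `<path>`. Its stroke #0000ff means score at S556, F1829. After flipping Y the toolpath is (43.6108,43.5085) → (68.5394,49.8124) → (93.7463,60.5897) → (119.2315,75.8404) → (144.9951,95.5644).

Shape 2 is a rectangle drawn with `<rect>`. Its stroke #0000ff means score at S556, F1829. After flipping Y the toolpath is (19.0138,153.3017) → (50.2450,153.3017) → (50.2450,98.4251) → (19.0138,98.4251) → (19.0138,153.3017), returning to the start.

Shape 3 is a open polyline drawn with `<path>`. Its stroke #000000 means engrave at S366, F1973. After flipping Y the toolpath is (213.3661,10.6729) → (185.9337,43.9306) → (225.6905,199.1720).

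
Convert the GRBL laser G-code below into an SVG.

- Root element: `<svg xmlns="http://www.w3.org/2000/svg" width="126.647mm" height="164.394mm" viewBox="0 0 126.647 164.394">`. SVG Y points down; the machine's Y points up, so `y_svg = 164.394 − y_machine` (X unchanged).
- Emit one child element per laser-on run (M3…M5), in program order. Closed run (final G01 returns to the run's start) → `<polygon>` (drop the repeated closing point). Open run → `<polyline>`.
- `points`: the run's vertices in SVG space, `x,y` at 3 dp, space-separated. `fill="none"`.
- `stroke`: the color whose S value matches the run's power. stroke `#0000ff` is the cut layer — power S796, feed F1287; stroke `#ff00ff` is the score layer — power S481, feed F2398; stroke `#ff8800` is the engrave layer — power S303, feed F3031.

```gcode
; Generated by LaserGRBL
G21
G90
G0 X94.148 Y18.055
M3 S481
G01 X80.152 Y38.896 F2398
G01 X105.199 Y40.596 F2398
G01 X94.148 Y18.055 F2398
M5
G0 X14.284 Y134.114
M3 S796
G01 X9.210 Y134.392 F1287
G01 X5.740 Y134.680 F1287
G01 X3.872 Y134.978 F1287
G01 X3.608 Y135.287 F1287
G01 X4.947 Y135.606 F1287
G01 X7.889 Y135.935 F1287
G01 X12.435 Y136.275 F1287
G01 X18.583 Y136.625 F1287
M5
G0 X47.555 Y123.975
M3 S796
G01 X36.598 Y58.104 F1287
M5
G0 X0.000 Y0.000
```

<svg xmlns="http://www.w3.org/2000/svg" width="126.647mm" height="164.394mm" viewBox="0 0 126.647 164.394">
  <polygon points="94.148,146.339 80.152,125.498 105.199,123.798" fill="none" stroke="#ff00ff"/>
  <polyline points="14.284,30.280 9.210,30.002 5.740,29.714 3.872,29.416 3.608,29.107 4.947,28.788 7.889,28.459 12.435,28.119 18.583,27.769" fill="none" stroke="#0000ff"/>
  <polyline points="47.555,40.419 36.598,106.290" fill="none" stroke="#0000ff"/>
</svg>

y_svg = 164.394 − y_m.

[1] S481→`#ff00ff` (score); closed run; points: 94.148,146.339 80.152,125.498 105.199,123.798

[2] S796→`#0000ff` (cut); open run; points: 14.284,30.280 9.210,30.002 5.740,29.714 3.872,29.416 3.608,29.107 4.947,28.788 7.889,28.459 12.435,28.119 18.583,27.769

[3] S796→`#0000ff` (cut); open run; points: 47.555,40.419 36.598,106.290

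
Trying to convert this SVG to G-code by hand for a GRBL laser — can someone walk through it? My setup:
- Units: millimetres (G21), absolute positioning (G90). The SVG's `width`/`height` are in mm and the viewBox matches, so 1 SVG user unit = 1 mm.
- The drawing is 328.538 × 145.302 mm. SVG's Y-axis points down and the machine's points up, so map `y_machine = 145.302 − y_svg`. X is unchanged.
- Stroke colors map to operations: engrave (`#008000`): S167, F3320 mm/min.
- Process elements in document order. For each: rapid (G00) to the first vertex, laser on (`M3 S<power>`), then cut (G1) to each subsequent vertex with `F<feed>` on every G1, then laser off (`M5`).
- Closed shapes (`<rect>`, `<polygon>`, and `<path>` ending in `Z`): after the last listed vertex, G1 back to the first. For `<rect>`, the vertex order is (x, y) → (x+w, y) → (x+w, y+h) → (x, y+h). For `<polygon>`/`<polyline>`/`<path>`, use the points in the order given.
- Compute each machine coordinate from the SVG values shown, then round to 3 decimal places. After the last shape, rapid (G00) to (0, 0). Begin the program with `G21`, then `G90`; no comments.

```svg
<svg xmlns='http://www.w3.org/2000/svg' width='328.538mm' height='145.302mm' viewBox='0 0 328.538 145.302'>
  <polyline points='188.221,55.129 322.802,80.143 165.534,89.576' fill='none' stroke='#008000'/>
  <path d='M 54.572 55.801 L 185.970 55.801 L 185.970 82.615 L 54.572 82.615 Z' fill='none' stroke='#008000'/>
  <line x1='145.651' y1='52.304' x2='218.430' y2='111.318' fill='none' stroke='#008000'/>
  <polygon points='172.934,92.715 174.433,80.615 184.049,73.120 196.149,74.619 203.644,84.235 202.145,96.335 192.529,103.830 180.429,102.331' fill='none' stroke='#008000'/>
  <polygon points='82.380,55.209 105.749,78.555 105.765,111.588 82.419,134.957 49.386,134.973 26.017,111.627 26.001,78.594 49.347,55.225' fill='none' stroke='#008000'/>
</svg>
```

G21
G90
G00 X188.221 Y90.173
M3 S167
G1 X322.802 Y65.159 F3320
G1 X165.534 Y55.726 F3320
M5
G00 X54.572 Y89.501
M3 S167
G1 X185.970 Y89.501 F3320
G1 X185.970 Y62.687 F3320
G1 X54.572 Y62.687 F3320
G1 X54.572 Y89.501 F3320
M5
G00 X145.651 Y92.998
M3 S167
G1 X218.430 Y33.984 F3320
M5
G00 X172.934 Y52.587
M3 S167
G1 X174.433 Y64.687 F3320
G1 X184.049 Y72.182 F3320
G1 X196.149 Y70.683 F3320
G1 X203.644 Y61.067 F3320
G1 X202.145 Y48.967 F3320
G1 X192.529 Y41.472 F3320
G1 X180.429 Y42.971 F3320
G1 X172.934 Y52.587 F3320
M5
G00 X82.380 Y90.093
M3 S167
G1 X105.749 Y66.747 F3320
G1 X105.765 Y33.714 F3320
G1 X82.419 Y10.345 F3320
G1 X49.386 Y10.329 F3320
G1 X26.017 Y33.675 F3320
G1 X26.001 Y66.708 F3320
G1 X49.347 Y90.077 F3320
G1 X82.380 Y90.093 F3320
M5
G00 X0.000 Y0.000

viewBox `0 0 328.538 145.302` with mm width/height → 1 unit = 1 mm. Flip: y_m = 145.302 − y_svg.

**Shape 1** — `<polyline>` open polyline, stroke `#008000` → engrave (S167, F3320). Machine vertices: (188.221,90.173) → (322.802,65.159) → (165.534,55.726). Open path.

**Shape 2** — `<path>` rectangle, stroke `#008000` → engrave (S167, F3320). Machine vertices: (54.572,89.501) → (185.970,89.501) → (185.970,62.687) → (54.572,62.687) → (54.572,89.501). Closed: final G1 returns to the first vertex.

**Shape 3** — `<line>` line segment, stroke `#008000` → engrave (S167, F3320). Machine vertices: (145.651,92.998) → (218.430,33.984). Open path.

**Shape 4** — `<polygon>` regular polygon, stroke `#008000` → engrave (S167, F3320). Machine vertices: (172.934,52.587) → (174.433,64.687) → (184.049,72.182) → (196.149,70.683) → (203.644,61.067) → (202.145,48.967) → (192.529,41.472) → (180.429,42.971) → (172.934,52.587). Closed: final G1 returns to the first vertex.

**Shape 5** — `<polygon>` regular polygon, stroke `#008000` → engrave (S167, F3320). Machine vertices: (82.380,90.093) → (105.749,66.747) → (105.765,33.714) → (82.419,10.345) → (49.386,10.329) → (26.017,33.675) → (26.001,66.708) → (49.347,90.077) → (82.380,90.093). Closed: final G1 returns to the first vertex.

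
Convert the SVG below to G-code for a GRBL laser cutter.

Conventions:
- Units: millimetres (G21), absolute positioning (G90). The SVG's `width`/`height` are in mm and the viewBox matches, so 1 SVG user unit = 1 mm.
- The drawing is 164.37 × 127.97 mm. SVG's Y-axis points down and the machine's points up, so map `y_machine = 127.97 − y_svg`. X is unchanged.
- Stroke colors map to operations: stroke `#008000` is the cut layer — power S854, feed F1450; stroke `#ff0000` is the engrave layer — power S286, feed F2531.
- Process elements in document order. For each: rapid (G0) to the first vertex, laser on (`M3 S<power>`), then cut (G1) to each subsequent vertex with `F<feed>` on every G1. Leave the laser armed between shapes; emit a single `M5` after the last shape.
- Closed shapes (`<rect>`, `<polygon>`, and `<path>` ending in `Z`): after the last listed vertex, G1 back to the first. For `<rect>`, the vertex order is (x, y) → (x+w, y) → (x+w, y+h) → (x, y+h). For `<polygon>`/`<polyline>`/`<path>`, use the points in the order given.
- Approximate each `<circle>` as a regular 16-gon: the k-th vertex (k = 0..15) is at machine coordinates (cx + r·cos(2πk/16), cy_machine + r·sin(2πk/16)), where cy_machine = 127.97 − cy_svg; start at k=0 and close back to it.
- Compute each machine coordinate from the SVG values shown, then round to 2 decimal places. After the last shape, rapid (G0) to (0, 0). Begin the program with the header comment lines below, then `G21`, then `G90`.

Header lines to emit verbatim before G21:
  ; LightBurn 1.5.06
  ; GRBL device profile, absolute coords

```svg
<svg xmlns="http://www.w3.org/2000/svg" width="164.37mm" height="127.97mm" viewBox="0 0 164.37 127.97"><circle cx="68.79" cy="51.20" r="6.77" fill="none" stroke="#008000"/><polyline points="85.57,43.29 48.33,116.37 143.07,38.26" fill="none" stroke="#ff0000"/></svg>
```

1 u = 1 mm; y_m = 127.97 − y.

[1] `<circle>` circle, #008000→cut S854 F1450: (75.56,76.77) → (75.04,79.36) → (73.58,81.56) → (71.38,83.02) → (68.79,83.54) → (66.20,83.02) → (64.00,81.56) → (62.54,79.36) → (62.02,76.77) → (62.54,74.18) → (64.00,71.98) → (66.20,70.52) → (68.79,70.00) → (71.38,70.52) → (73.58,71.98) → (75.04,74.18) → (75.56,76.77) (closed)

[2] `<polyline>` open polyline, #ff0000→engrave S286 F2531: (85.57,84.68) → (48.33,11.60) → (143.07,89.71)

; LightBurn 1.5.06
; GRBL device profile, absolute coords
G21
G90
G0 X75.56 Y76.77
M3 S854
G1 X75.04 Y79.36 F1450
G1 X73.58 Y81.56 F1450
G1 X71.38 Y83.02 F1450
G1 X68.79 Y83.54 F1450
G1 X66.20 Y83.02 F1450
G1 X64.00 Y81.56 F1450
G1 X62.54 Y79.36 F1450
G1 X62.02 Y76.77 F1450
G1 X62.54 Y74.18 F1450
G1 X64.00 Y71.98 F1450
G1 X66.20 Y70.52 F1450
G1 X68.79 Y70.00 F1450
G1 X71.38 Y70.52 F1450
G1 X73.58 Y71.98 F1450
G1 X75.04 Y74.18 F1450
G1 X75.56 Y76.77 F1450
G0 X85.57 Y84.68
M3 S286
G1 X48.33 Y11.60 F2531
G1 X143.07 Y89.71 F2531
M5
G0 X0.00 Y0.00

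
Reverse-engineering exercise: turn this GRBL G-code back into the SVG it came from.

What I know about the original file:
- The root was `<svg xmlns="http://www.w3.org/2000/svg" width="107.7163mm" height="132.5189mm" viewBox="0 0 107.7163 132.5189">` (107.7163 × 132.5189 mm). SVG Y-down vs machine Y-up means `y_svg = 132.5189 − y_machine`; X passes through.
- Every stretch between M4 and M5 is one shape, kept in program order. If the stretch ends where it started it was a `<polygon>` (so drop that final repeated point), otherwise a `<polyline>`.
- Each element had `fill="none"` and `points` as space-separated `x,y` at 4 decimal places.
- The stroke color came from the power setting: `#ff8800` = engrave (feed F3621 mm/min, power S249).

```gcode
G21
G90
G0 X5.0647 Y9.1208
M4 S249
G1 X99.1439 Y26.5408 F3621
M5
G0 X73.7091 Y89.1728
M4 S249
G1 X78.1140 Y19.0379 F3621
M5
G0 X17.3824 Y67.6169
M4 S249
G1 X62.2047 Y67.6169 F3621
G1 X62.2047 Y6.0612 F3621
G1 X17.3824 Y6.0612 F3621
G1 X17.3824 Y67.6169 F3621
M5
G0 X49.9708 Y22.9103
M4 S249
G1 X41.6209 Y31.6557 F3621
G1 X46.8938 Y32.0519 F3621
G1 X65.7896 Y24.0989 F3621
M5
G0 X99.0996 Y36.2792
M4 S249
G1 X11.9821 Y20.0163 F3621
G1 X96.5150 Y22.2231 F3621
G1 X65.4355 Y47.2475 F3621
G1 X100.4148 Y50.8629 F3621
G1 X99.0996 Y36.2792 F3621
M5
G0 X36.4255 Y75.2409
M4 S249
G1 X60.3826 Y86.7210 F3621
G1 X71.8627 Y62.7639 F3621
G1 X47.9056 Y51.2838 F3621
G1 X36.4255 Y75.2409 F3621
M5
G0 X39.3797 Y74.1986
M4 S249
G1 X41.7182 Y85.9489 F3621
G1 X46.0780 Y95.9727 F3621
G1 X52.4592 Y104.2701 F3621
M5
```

y_svg = 132.5189 − y_m. Every run uses S249, so all elements get stroke `#ff8800` (engrave).

[1] open run; points: 5.0647,123.3981 99.1439,105.9781

[2] open run; points: 73.7091,43.3461 78.1140,113.4810

[3] closed run; points: 17.3824,64.9020 62.2047,64.9020 62.2047,126.4577 17.3824,126.4577

[4] open run; points: 49.9708,109.6086 41.6209,100.8632 46.8938,100.4670 65.7896,108.4200

[5] closed run; points: 99.0996,96.2397 11.9821,112.5026 96.5150,110.2958 65.4355,85.2714 100.4148,81.6560

[6] closed run; points: 36.4255,57.2780 60.3826,45.7979 71.8627,69.7550 47.9056,81.2351

[7] open run; points: 39.3797,58.3203 41.7182,46.5700 46.0780,36.5462 52.4592,28.2488

<svg xmlns="http://www.w3.org/2000/svg" width="107.7163mm" height="132.5189mm" viewBox="0 0 107.7163 132.5189">
  <polyline points="5.0647,123.3981 99.1439,105.9781" fill="none" stroke="#ff8800"/>
  <polyline points="73.7091,43.3461 78.1140,113.4810" fill="none" stroke="#ff8800"/>
  <polygon points="17.3824,64.9020 62.2047,64.9020 62.2047,126.4577 17.3824,126.4577" fill="none" stroke="#ff8800"/>
  <polyline points="49.9708,109.6086 41.6209,100.8632 46.8938,100.4670 65.7896,108.4200" fill="none" stroke="#ff8800"/>
  <polygon points="99.0996,96.2397 11.9821,112.5026 96.5150,110.2958 65.4355,85.2714 100.4148,81.6560" fill="none" stroke="#ff8800"/>
  <polygon points="36.4255,57.2780 60.3826,45.7979 71.8627,69.7550 47.9056,81.2351" fill="none" stroke="#ff8800"/>
  <polyline points="39.3797,58.3203 41.7182,46.5700 46.0780,36.5462 52.4592,28.2488" fill="none" stroke="#ff8800"/>
</svg>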